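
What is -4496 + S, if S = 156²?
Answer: 19840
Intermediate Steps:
S = 24336
-4496 + S = -4496 + 24336 = 19840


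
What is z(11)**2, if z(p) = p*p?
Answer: 14641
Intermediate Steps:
z(p) = p**2
z(11)**2 = (11**2)**2 = 121**2 = 14641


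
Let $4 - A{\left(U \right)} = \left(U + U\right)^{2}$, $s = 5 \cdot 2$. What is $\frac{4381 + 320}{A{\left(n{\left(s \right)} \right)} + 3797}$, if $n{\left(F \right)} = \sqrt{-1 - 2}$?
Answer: $\frac{1567}{1271} \approx 1.2329$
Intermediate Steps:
$s = 10$
$n{\left(F \right)} = i \sqrt{3}$ ($n{\left(F \right)} = \sqrt{-3} = i \sqrt{3}$)
$A{\left(U \right)} = 4 - 4 U^{2}$ ($A{\left(U \right)} = 4 - \left(U + U\right)^{2} = 4 - \left(2 U\right)^{2} = 4 - 4 U^{2}$)
$\frac{4381 + 320}{A{\left(n{\left(s \right)} \right)} + 3797} = \frac{4381 + 320}{\left(4 - 4 \left(i \sqrt{3}\right)^{2}\right) + 3797} = \frac{4701}{\left(4 - -12\right) + 3797} = \frac{4701}{\left(4 + 12\right) + 3797} = \frac{4701}{16 + 3797} = \frac{4701}{3813} = 4701 \cdot \frac{1}{3813} = \frac{1567}{1271}$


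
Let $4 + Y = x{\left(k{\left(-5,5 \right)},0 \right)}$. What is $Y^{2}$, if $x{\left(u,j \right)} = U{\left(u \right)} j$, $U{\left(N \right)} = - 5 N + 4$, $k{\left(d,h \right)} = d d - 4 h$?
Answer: $16$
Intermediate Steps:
$k{\left(d,h \right)} = d^{2} - 4 h$
$U{\left(N \right)} = 4 - 5 N$
$x{\left(u,j \right)} = j \left(4 - 5 u\right)$ ($x{\left(u,j \right)} = \left(4 - 5 u\right) j = j \left(4 - 5 u\right)$)
$Y = -4$ ($Y = -4 + 0 \left(4 - 5 \left(\left(-5\right)^{2} - 20\right)\right) = -4 + 0 \left(4 - 5 \left(25 - 20\right)\right) = -4 + 0 \left(4 - 25\right) = -4 + 0 \left(-21\right) = -4 + 0 = -4$)
$Y^{2} = \left(-4\right)^{2} = 16$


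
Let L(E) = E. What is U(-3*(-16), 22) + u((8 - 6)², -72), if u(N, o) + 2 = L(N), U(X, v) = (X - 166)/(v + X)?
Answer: 11/35 ≈ 0.31429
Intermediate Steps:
U(X, v) = (-166 + X)/(X + v)
u(N, o) = -2 + N
U(-3*(-16), 22) + u((8 - 6)², -72) = (-166 - 3*(-16))/(-3*(-16) + 22) + (-2 + (8 - 6)²) = (-166 + 48)/(48 + 22) + (-2 + 2²) = -118/70 + (-2 + 4) = (1/70)*(-118) + 2 = -59/35 + 2 = 11/35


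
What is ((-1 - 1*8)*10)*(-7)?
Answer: 630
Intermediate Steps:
((-1 - 1*8)*10)*(-7) = ((-1 - 8)*10)*(-7) = -9*10*(-7) = -90*(-7) = 630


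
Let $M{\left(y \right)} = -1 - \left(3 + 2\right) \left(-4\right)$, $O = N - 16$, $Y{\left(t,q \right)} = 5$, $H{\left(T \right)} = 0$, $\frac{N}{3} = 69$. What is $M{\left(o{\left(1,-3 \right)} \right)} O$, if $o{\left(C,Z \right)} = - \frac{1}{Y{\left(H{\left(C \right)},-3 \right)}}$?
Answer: $3629$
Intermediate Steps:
$N = 207$ ($N = 3 \cdot 69 = 207$)
$O = 191$ ($O = 207 - 16 = 191$)
$o{\left(C,Z \right)} = - \frac{1}{5}$
$M{\left(y \right)} = 19$ ($M{\left(y \right)} = -1 - 5 \left(-4\right) = -1 - -20 = -1 + 20 = 19$)
$M{\left(o{\left(1,-3 \right)} \right)} O = 19 \cdot 191 = 3629$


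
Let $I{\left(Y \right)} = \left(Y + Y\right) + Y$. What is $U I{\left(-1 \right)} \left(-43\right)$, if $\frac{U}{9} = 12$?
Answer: $13932$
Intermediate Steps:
$U = 108$ ($U = 9 \cdot 12 = 108$)
$I{\left(Y \right)} = 3 Y$ ($I{\left(Y \right)} = 2 Y + Y = 3 Y$)
$U I{\left(-1 \right)} \left(-43\right) = 108 \cdot 3 \left(-1\right) \left(-43\right) = 108 \left(-3\right) \left(-43\right) = \left(-324\right) \left(-43\right) = 13932$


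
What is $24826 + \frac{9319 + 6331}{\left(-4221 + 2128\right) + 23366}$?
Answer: $\frac{528139148}{21273} \approx 24827.0$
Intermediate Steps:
$24826 + \frac{9319 + 6331}{\left(-4221 + 2128\right) + 23366} = 24826 + \frac{15650}{-2093 + 23366} = 24826 + \frac{15650}{21273} = \frac{528139148}{21273}$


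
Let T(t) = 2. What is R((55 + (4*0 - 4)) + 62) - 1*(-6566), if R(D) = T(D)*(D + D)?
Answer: 7018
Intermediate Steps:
R(D) = 4*D (R(D) = 2*(D + D) = 2*(2*D) = 4*D)
R((55 + (4*0 - 4)) + 62) - 1*(-6566) = 4*((55 + (4*0 - 4)) + 62) - 1*(-6566) = 4*((55 + (0 - 4)) + 62) + 6566 = 4*((55 - 4) + 62) + 6566 = 4*(51 + 62) + 6566 = 4*113 + 6566 = 452 + 6566 = 7018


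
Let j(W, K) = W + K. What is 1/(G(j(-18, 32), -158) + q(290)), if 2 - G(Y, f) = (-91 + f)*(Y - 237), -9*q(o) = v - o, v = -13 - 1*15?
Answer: -3/166469 ≈ -1.8021e-5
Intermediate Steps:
j(W, K) = K + W
v = -28 (v = -13 - 15 = -28)
q(o) = 28/9 + o/9 (q(o) = -(-28 - o)/9 = 28/9 + o/9)
G(Y, f) = 2 - (-237 + Y)*(-91 + f) (G(Y, f) = 2 - (-91 + f)*(Y - 237) = 2 - (-91 + f)*(-237 + Y) = 2 - (-237 + Y)*(-91 + f))
1/(G(j(-18, 32), -158) + q(290)) = 1/((-21565 + 91*(32 - 18) + 237*(-158) - 1*(32 - 18)*(-158)) + (28/9 + (⅑)*290)) = 1/((-21565 + 91*14 - 37446 - 1*14*(-158)) + (28/9 + 290/9)) = 1/((-21565 + 1274 - 37446 + 2212) + 106/3) = 1/(-55525 + 106/3) = 1/(-166469/3) = -3/166469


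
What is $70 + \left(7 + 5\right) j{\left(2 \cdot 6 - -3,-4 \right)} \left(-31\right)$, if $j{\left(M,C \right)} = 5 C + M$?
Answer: $1930$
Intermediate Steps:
$j{\left(M,C \right)} = M + 5 C$
$70 + \left(7 + 5\right) j{\left(2 \cdot 6 - -3,-4 \right)} \left(-31\right) = 70 + \left(7 + 5\right) \left(\left(2 \cdot 6 - -3\right) + 5 \left(-4\right)\right) \left(-31\right) = 70 + 12 \left(\left(12 + 3\right) - 20\right) \left(-31\right) = 70 + 12 \left(15 - 20\right) \left(-31\right) = 70 + 12 \left(-5\right) \left(-31\right) = 70 - -1860 = 70 + 1860 = 1930$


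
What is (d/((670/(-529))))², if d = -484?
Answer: 16388608324/112225 ≈ 1.4603e+5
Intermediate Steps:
(d/((670/(-529))))² = (-484/(670/(-529)))² = (-484/(670*(-1/529)))² = (-484/(-670/529))² = (-484*(-529/670))² = (128018/335)² = 16388608324/112225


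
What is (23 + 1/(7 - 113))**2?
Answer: 5938969/11236 ≈ 528.57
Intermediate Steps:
(23 + 1/(7 - 113))**2 = (23 + 1/(-106))**2 = (23 - 1/106)**2 = (2437/106)**2 = 5938969/11236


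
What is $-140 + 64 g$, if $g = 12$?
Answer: $628$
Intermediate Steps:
$-140 + 64 g = -140 + 64 \cdot 12 = -140 + 768 = 628$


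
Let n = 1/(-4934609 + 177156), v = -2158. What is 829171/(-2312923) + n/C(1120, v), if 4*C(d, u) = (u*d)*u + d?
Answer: -5143747199993093455523/14348175714116413073800 ≈ -0.35849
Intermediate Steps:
C(d, u) = d/4 + d*u²/4 (C(d, u) = ((u*d)*u + d)/4 = ((d*u)*u + d)/4 = (d*u² + d)/4 = (d + d*u²)/4 = d/4 + d*u²/4)
n = -1/4757453 (n = 1/(-4757453) = -1/4757453 ≈ -2.1020e-7)
829171/(-2312923) + n/C(1120, v) = 829171/(-2312923) - 1/(280*(1 + (-2158)²))/4757453 = 829171*(-1/2312923) - 1/(280*(1 + 4656964))/4757453 = -829171/2312923 - 1/(4757453*((¼)*1120*4656965)) = -829171/2312923 - 1/4757453/1303950200 = -829171/2312923 - 1/4757453*1/1303950200 = -829171/2312923 - 1/6203481790840600 = -5143747199993093455523/14348175714116413073800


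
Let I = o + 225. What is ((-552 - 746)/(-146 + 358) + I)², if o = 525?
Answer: 6217480201/11236 ≈ 5.5335e+5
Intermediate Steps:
I = 750 (I = 525 + 225 = 750)
((-552 - 746)/(-146 + 358) + I)² = ((-552 - 746)/(-146 + 358) + 750)² = (-1298/212 + 750)² = (-1298*1/212 + 750)² = (-649/106 + 750)² = (78851/106)² = 6217480201/11236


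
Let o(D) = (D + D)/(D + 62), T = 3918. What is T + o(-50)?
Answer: 11729/3 ≈ 3909.7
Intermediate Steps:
o(D) = 2*D/(62 + D) (o(D) = (2*D)/(62 + D) = 2*D/(62 + D))
T + o(-50) = 3918 + 2*(-50)/(62 - 50) = 3918 + 2*(-50)/12 = 3918 + 2*(-50)*(1/12) = 3918 - 25/3 = 11729/3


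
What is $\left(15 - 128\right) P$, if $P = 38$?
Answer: $-4294$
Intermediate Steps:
$\left(15 - 128\right) P = \left(15 - 128\right) 38 = \left(-113\right) 38 = -4294$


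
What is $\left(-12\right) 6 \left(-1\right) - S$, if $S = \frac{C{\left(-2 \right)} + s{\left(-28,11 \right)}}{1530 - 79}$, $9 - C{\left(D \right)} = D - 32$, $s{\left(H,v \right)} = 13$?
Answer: $\frac{104416}{1451} \approx 71.961$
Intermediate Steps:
$C{\left(D \right)} = 41 - D$ ($C{\left(D \right)} = 9 - \left(D - 32\right) = 9 - \left(-32 + D\right) = 41 - D$)
$S = \frac{56}{1451}$ ($S = \frac{\left(41 - -2\right) + 13}{1530 - 79} = \frac{\left(41 + 2\right) + 13}{1451} = \left(43 + 13\right) \frac{1}{1451} = 56 \cdot \frac{1}{1451} = \frac{56}{1451} \approx 0.038594$)
$\left(-12\right) 6 \left(-1\right) - S = \left(-12\right) 6 \left(-1\right) - \frac{56}{1451} = \left(-72\right) \left(-1\right) - \frac{56}{1451} = 72 - \frac{56}{1451} = \frac{104416}{1451}$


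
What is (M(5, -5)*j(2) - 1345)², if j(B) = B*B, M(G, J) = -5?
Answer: 1863225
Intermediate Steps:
j(B) = B²
(M(5, -5)*j(2) - 1345)² = (-5*2² - 1345)² = (-5*4 - 1345)² = (-20 - 1345)² = (-1365)² = 1863225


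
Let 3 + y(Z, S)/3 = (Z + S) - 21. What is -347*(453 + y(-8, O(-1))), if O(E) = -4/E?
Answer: -128043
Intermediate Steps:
y(Z, S) = -72 + 3*S + 3*Z (y(Z, S) = -9 + 3*((Z + S) - 21) = -9 + 3*((S + Z) - 21) = -9 + 3*(-21 + S + Z) = -9 + (-63 + 3*S + 3*Z) = -72 + 3*S + 3*Z)
-347*(453 + y(-8, O(-1))) = -347*(453 + (-72 + 3*(-4/(-1)) + 3*(-8))) = -347*(453 + (-72 + 3*(-4*(-1)) - 24)) = -347*(453 + (-72 + 3*4 - 24)) = -347*(453 + (-72 + 12 - 24)) = -347*(453 - 84) = -347*369 = -128043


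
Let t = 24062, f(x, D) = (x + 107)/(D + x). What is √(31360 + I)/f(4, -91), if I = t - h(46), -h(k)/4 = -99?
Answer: -87*√6114/37 ≈ -183.86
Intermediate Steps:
h(k) = 396 (h(k) = -4*(-99) = 396)
f(x, D) = (107 + x)/(D + x)
I = 23666 (I = 24062 - 1*396 = 24062 - 396 = 23666)
√(31360 + I)/f(4, -91) = √(31360 + 23666)/(((107 + 4)/(-91 + 4))) = √55026/((111/(-87))) = (3*√6114)/((-1/87*111)) = (3*√6114)/(-37/29) = (3*√6114)*(-29/37) = -87*√6114/37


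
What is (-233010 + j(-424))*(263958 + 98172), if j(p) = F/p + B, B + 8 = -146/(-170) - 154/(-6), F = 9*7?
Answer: -304081216322519/3604 ≈ -8.4373e+10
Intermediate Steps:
F = 63
B = 4724/255 (B = -8 + (-146/(-170) - 154/(-6)) = -8 + (-146*(-1/170) - 154*(-⅙)) = -8 + (73/85 + 77/3) = -8 + 6764/255 = 4724/255 ≈ 18.525)
j(p) = 4724/255 + 63/p (j(p) = 63/p + 4724/255 = 4724/255 + 63/p)
(-233010 + j(-424))*(263958 + 98172) = (-233010 + (4724/255 + 63/(-424)))*(263958 + 98172) = (-233010 + (4724/255 + 63*(-1/424)))*362130 = (-233010 + (4724/255 - 63/424))*362130 = (-233010 + 1986911/108120)*362130 = -25191054289/108120*362130 = -304081216322519/3604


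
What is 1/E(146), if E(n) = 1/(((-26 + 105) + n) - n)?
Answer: 79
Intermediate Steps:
E(n) = 1/79 (E(n) = 1/((79 + n) - n) = 1/79)
1/E(146) = 1/(1/79) = 79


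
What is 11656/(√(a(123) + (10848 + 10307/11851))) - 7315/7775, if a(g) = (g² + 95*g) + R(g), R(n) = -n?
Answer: -1463/1555 + 5828*√1318083021899/111221249 ≈ 59.219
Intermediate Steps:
a(g) = g² + 94*g (a(g) = (g² + 95*g) - g = g² + 94*g)
11656/(√(a(123) + (10848 + 10307/11851))) - 7315/7775 = 11656/(√(123*(94 + 123) + (10848 + 10307/11851))) - 7315/7775 = 11656/(√(123*217 + (10848 + 10307*(1/11851)))) - 7315*1/7775 = 11656/(√(26691 + (10848 + 10307/11851))) - 1463/1555 = 11656/(√(26691 + 128569955/11851)) - 1463/1555 = 11656/(√(444884996/11851)) - 1463/1555 = 11656/((2*√1318083021899/11851)) - 1463/1555 = 11656*(√1318083021899/222442498) - 1463/1555 = 5828*√1318083021899/111221249 - 1463/1555 = -1463/1555 + 5828*√1318083021899/111221249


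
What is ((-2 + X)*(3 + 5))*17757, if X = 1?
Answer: -142056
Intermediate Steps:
((-2 + X)*(3 + 5))*17757 = ((-2 + 1)*(3 + 5))*17757 = -1*8*17757 = -8*17757 = -142056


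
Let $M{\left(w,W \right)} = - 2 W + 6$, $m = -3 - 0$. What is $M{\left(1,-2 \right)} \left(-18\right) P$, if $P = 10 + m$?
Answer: $-1260$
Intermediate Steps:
$m = -3$ ($m = -3 + 0 = -3$)
$M{\left(w,W \right)} = 6 - 2 W$
$P = 7$ ($P = 10 - 3 = 7$)
$M{\left(1,-2 \right)} \left(-18\right) P = \left(6 - -4\right) \left(-18\right) 7 = \left(6 + 4\right) \left(-18\right) 7 = 10 \left(-18\right) 7 = \left(-180\right) 7 = -1260$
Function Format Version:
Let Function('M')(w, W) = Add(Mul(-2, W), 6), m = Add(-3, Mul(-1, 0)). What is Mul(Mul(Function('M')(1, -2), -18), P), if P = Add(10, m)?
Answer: -1260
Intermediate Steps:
m = -3 (m = Add(-3, 0) = -3)
Function('M')(w, W) = Add(6, Mul(-2, W))
P = 7 (P = Add(10, -3) = 7)
Mul(Mul(Function('M')(1, -2), -18), P) = Mul(Mul(Add(6, Mul(-2, -2)), -18), 7) = Mul(Mul(Add(6, 4), -18), 7) = Mul(Mul(10, -18), 7) = Mul(-180, 7) = -1260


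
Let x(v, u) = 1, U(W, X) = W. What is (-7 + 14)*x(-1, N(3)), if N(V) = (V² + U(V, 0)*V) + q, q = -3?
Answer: 7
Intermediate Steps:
N(V) = -3 + 2*V² (N(V) = (V² + V*V) - 3 = (V² + V²) - 3 = 2*V² - 3 = -3 + 2*V²)
(-7 + 14)*x(-1, N(3)) = (-7 + 14)*1 = 7*1 = 7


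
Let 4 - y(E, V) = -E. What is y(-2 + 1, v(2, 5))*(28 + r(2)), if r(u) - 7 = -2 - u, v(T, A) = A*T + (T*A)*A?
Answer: 93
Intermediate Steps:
v(T, A) = A*T + T*A² (v(T, A) = A*T + (A*T)*A = A*T + T*A²)
r(u) = 5 - u (r(u) = 7 + (-2 - u) = 5 - u)
y(E, V) = 4 + E (y(E, V) = 4 - (-1)*E = 4 + E)
y(-2 + 1, v(2, 5))*(28 + r(2)) = (4 + (-2 + 1))*(28 + (5 - 1*2)) = (4 - 1)*(28 + (5 - 2)) = 3*(28 + 3) = 3*31 = 93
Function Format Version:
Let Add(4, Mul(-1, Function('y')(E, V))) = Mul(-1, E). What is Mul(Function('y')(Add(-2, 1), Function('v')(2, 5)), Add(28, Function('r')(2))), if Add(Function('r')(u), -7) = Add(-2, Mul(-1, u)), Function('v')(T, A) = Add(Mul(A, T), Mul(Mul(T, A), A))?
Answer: 93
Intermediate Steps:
Function('v')(T, A) = Add(Mul(A, T), Mul(T, Pow(A, 2))) (Function('v')(T, A) = Add(Mul(A, T), Mul(Mul(A, T), A)) = Add(Mul(A, T), Mul(T, Pow(A, 2))))
Function('r')(u) = Add(5, Mul(-1, u)) (Function('r')(u) = Add(7, Add(-2, Mul(-1, u))) = Add(5, Mul(-1, u)))
Function('y')(E, V) = Add(4, E) (Function('y')(E, V) = Add(4, Mul(-1, Mul(-1, E))) = Add(4, E))
Mul(Function('y')(Add(-2, 1), Function('v')(2, 5)), Add(28, Function('r')(2))) = Mul(Add(4, Add(-2, 1)), Add(28, Add(5, Mul(-1, 2)))) = Mul(Add(4, -1), Add(28, Add(5, -2))) = Mul(3, Add(28, 3)) = Mul(3, 31) = 93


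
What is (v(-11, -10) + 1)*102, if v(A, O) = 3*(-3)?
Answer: -816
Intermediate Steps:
v(A, O) = -9
(v(-11, -10) + 1)*102 = (-9 + 1)*102 = -8*102 = -816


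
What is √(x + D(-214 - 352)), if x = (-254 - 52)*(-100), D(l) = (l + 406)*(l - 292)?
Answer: 2*√41970 ≈ 409.73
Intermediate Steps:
D(l) = (-292 + l)*(406 + l) (D(l) = (406 + l)*(-292 + l) = (-292 + l)*(406 + l))
x = 30600 (x = -306*(-100) = 30600)
√(x + D(-214 - 352)) = √(30600 + (-118552 + (-214 - 352)² + 114*(-214 - 352))) = √(30600 + (-118552 + (-566)² + 114*(-566))) = √(30600 + (-118552 + 320356 - 64524)) = √(30600 + 137280) = √167880 = 2*√41970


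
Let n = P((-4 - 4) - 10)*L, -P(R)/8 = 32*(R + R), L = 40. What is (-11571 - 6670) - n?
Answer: -386881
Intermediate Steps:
P(R) = -512*R (P(R) = -256*(R + R) = -256*2*R = -512*R)
n = 368640 (n = -512*((-4 - 4) - 10)*40 = -512*(-8 - 10)*40 = -512*(-18)*40 = 9216*40 = 368640)
(-11571 - 6670) - n = (-11571 - 6670) - 1*368640 = -18241 - 368640 = -386881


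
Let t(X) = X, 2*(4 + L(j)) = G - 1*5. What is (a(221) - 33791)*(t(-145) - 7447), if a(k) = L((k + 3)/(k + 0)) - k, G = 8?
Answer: 258238084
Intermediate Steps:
L(j) = -5/2 (L(j) = -4 + (8 - 1*5)/2 = -4 + (8 - 5)/2 = -4 + (½)*3 = -4 + 3/2 = -5/2)
a(k) = -5/2 - k
(a(221) - 33791)*(t(-145) - 7447) = ((-5/2 - 1*221) - 33791)*(-145 - 7447) = ((-5/2 - 221) - 33791)*(-7592) = (-447/2 - 33791)*(-7592) = -68029/2*(-7592) = 258238084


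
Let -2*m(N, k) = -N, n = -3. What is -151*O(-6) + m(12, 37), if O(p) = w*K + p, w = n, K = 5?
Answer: 3177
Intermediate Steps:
w = -3
m(N, k) = N/2 (m(N, k) = -(-1)*N/2 = N/2)
O(p) = -15 + p (O(p) = -3*5 + p = -15 + p)
-151*O(-6) + m(12, 37) = -151*(-15 - 6) + (½)*12 = -151*(-21) + 6 = 3171 + 6 = 3177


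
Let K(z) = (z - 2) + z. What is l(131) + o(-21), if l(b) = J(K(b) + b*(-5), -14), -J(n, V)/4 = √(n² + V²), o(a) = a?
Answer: -21 - 4*√156221 ≈ -1602.0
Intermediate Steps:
K(z) = -2 + 2*z (K(z) = (-2 + z) + z = -2 + 2*z)
J(n, V) = -4*√(V² + n²) (J(n, V) = -4*√(n² + V²) = -4*√(V² + n²))
l(b) = -4*√(196 + (-2 - 3*b)²) (l(b) = -4*√((-14)² + ((-2 + 2*b) + b*(-5))²) = -4*√(196 + ((-2 + 2*b) - 5*b)²) = -4*√(196 + (-2 - 3*b)²))
l(131) + o(-21) = -4*√(196 + (2 + 3*131)²) - 21 = -4*√(196 + (2 + 393)²) - 21 = -4*√(196 + 395²) - 21 = -4*√(196 + 156025) - 21 = -4*√156221 - 21 = -21 - 4*√156221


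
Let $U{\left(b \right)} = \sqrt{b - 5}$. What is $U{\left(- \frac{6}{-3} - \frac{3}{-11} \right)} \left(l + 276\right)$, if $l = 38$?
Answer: $\frac{314 i \sqrt{330}}{11} \approx 518.55 i$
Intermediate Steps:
$U{\left(b \right)} = \sqrt{-5 + b}$
$U{\left(- \frac{6}{-3} - \frac{3}{-11} \right)} \left(l + 276\right) = \sqrt{-5 - \left(-2 - \frac{3}{11}\right)} \left(38 + 276\right) = \sqrt{-5 - - \frac{25}{11}} \cdot 314 = \sqrt{-5 + \left(2 + \frac{3}{11}\right)} 314 = \sqrt{-5 + \frac{25}{11}} \cdot 314 = \sqrt{- \frac{30}{11}} \cdot 314 = \frac{i \sqrt{330}}{11} \cdot 314 = \frac{314 i \sqrt{330}}{11}$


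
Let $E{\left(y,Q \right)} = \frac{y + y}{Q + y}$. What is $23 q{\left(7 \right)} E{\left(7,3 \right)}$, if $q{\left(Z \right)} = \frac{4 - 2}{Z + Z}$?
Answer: $\frac{23}{5} \approx 4.6$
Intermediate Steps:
$E{\left(y,Q \right)} = \frac{2 y}{Q + y}$
$q{\left(Z \right)} = \frac{1}{Z}$ ($q{\left(Z \right)} = \frac{2}{2 Z} = 2 \frac{1}{2 Z} = \frac{1}{Z}$)
$23 q{\left(7 \right)} E{\left(7,3 \right)} = \frac{23}{7} \cdot 2 \cdot 7 \frac{1}{3 + 7} = 23 \cdot \frac{1}{7} \cdot 2 \cdot 7 \cdot \frac{1}{10} = \frac{23 \cdot 2 \cdot 7 \cdot \frac{1}{10}}{7} = \frac{23}{7} \cdot \frac{7}{5} = \frac{23}{5}$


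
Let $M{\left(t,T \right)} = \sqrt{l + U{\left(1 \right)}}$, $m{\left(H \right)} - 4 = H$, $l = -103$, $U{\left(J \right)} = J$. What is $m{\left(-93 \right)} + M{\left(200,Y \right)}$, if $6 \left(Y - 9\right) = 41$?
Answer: $-89 + i \sqrt{102} \approx -89.0 + 10.1 i$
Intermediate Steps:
$Y = \frac{95}{6}$ ($Y = 9 + \frac{1}{6} \cdot 41 = 9 + \frac{41}{6} = \frac{95}{6} \approx 15.833$)
$m{\left(H \right)} = 4 + H$
$M{\left(t,T \right)} = i \sqrt{102}$ ($M{\left(t,T \right)} = \sqrt{-103 + 1} = \sqrt{-102} = i \sqrt{102}$)
$m{\left(-93 \right)} + M{\left(200,Y \right)} = \left(4 - 93\right) + i \sqrt{102} = -89 + i \sqrt{102}$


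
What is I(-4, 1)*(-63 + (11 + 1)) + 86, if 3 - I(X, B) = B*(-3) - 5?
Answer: -475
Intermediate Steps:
I(X, B) = 8 + 3*B (I(X, B) = 3 - (B*(-3) - 5) = 3 - (-3*B - 5) = 3 - (-5 - 3*B) = 3 + (5 + 3*B) = 8 + 3*B)
I(-4, 1)*(-63 + (11 + 1)) + 86 = (8 + 3*1)*(-63 + (11 + 1)) + 86 = (8 + 3)*(-63 + 12) + 86 = 11*(-51) + 86 = -561 + 86 = -475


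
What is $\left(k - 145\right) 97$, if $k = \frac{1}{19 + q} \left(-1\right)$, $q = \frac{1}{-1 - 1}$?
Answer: $- \frac{520599}{37} \approx -14070.0$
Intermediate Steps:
$q = - \frac{1}{2}$ ($q = \frac{1}{-2} = - \frac{1}{2} \approx -0.5$)
$k = - \frac{2}{37}$ ($k = \frac{1}{19 - \frac{1}{2}} \left(-1\right) = \frac{1}{\frac{37}{2}} \left(-1\right) = \frac{2}{37} \left(-1\right) = - \frac{2}{37} \approx -0.054054$)
$\left(k - 145\right) 97 = \left(- \frac{2}{37} - 145\right) 97 = \left(- \frac{5367}{37}\right) 97 = - \frac{520599}{37}$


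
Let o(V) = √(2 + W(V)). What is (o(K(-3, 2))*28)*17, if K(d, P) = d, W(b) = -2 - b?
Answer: 476*√3 ≈ 824.46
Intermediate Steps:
o(V) = √(-V) (o(V) = √(2 + (-2 - V)) = √(-V))
(o(K(-3, 2))*28)*17 = (√(-1*(-3))*28)*17 = (√3*28)*17 = (28*√3)*17 = 476*√3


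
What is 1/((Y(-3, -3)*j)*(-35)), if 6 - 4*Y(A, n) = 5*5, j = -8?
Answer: -1/1330 ≈ -0.00075188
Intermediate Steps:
Y(A, n) = -19/4 (Y(A, n) = 3/2 - 5*5/4 = 3/2 - 1/4*25 = 3/2 - 25/4 = -19/4)
1/((Y(-3, -3)*j)*(-35)) = 1/(-19/4*(-8)*(-35)) = 1/(38*(-35)) = 1/(-1330) = -1/1330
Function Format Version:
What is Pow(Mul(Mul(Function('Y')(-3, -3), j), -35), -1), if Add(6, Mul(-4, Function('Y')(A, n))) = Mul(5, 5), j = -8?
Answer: Rational(-1, 1330) ≈ -0.00075188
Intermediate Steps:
Function('Y')(A, n) = Rational(-19, 4) (Function('Y')(A, n) = Add(Rational(3, 2), Mul(Rational(-1, 4), Mul(5, 5))) = Add(Rational(3, 2), Mul(Rational(-1, 4), 25)) = Add(Rational(3, 2), Rational(-25, 4)) = Rational(-19, 4))
Pow(Mul(Mul(Function('Y')(-3, -3), j), -35), -1) = Pow(Mul(Mul(Rational(-19, 4), -8), -35), -1) = Pow(Mul(38, -35), -1) = Pow(-1330, -1) = Rational(-1, 1330)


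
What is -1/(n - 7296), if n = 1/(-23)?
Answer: 23/167809 ≈ 0.00013706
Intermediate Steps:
n = -1/23 ≈ -0.043478
-1/(n - 7296) = -1/(-1/23 - 7296) = -1/(-167809/23) = -1*(-23/167809) = 23/167809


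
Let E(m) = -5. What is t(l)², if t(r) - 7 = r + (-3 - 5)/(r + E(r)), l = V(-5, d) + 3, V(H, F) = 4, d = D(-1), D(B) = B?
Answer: 100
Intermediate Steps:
d = -1
l = 7 (l = 4 + 3 = 7)
t(r) = 7 + r - 8/(-5 + r) (t(r) = 7 + (r + (-3 - 5)/(r - 5)) = 7 + (r - 8/(-5 + r)) = 7 + r - 8/(-5 + r))
t(l)² = ((-43 + 7² + 2*7)/(-5 + 7))² = ((-43 + 49 + 14)/2)² = ((½)*20)² = 10² = 100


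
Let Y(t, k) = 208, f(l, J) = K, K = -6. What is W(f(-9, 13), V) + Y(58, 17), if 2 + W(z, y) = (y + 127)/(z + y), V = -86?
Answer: 18911/92 ≈ 205.55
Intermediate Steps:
f(l, J) = -6
W(z, y) = -2 + (127 + y)/(y + z) (W(z, y) = -2 + (y + 127)/(z + y) = -2 + (127 + y)/(y + z))
W(f(-9, 13), V) + Y(58, 17) = (127 - 1*(-86) - 2*(-6))/(-86 - 6) + 208 = (127 + 86 + 12)/(-92) + 208 = -1/92*225 + 208 = -225/92 + 208 = 18911/92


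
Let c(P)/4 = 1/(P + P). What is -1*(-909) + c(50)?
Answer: 22726/25 ≈ 909.04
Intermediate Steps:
c(P) = 2/P (c(P) = 4/(P + P) = 4/((2*P)) = 4*(1/(2*P)) = 2/P)
-1*(-909) + c(50) = -1*(-909) + 2/50 = 909 + 2*(1/50) = 909 + 1/25 = 22726/25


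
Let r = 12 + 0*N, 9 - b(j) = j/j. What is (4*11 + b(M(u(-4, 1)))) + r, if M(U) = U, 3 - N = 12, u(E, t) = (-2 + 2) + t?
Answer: 64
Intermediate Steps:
u(E, t) = t (u(E, t) = 0 + t = t)
N = -9 (N = 3 - 1*12 = 3 - 12 = -9)
b(j) = 8 (b(j) = 9 - j/j = 9 - 1*1 = 9 - 1 = 8)
r = 12 (r = 12 + 0*(-9) = 12 + 0 = 12)
(4*11 + b(M(u(-4, 1)))) + r = (4*11 + 8) + 12 = (44 + 8) + 12 = 52 + 12 = 64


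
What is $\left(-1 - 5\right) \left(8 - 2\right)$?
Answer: $-36$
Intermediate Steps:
$\left(-1 - 5\right) \left(8 - 2\right) = - 6 \left(8 - 2\right) = \left(-6\right) 6 = -36$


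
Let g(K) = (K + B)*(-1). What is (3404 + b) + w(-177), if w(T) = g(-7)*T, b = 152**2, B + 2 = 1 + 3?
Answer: 25623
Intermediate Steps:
B = 2 (B = -2 + (1 + 3) = -2 + 4 = 2)
b = 23104
g(K) = -2 - K (g(K) = (K + 2)*(-1) = (2 + K)*(-1) = -2 - K)
w(T) = 5*T (w(T) = (-2 - 1*(-7))*T = (-2 + 7)*T = 5*T)
(3404 + b) + w(-177) = (3404 + 23104) + 5*(-177) = 26508 - 885 = 25623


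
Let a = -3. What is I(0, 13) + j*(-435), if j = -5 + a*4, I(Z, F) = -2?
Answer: 7393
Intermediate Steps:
j = -17 (j = -5 - 3*4 = -5 - 12 = -17)
I(0, 13) + j*(-435) = -2 - 17*(-435) = -2 + 7395 = 7393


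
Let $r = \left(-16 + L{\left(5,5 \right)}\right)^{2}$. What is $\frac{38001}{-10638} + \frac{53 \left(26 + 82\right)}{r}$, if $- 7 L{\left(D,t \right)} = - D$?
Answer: $\frac{849543413}{40598154} \approx 20.926$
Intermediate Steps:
$L{\left(D,t \right)} = \frac{D}{7}$ ($L{\left(D,t \right)} = - \frac{\left(-1\right) D}{7} = \frac{D}{7}$)
$r = \frac{11449}{49}$ ($r = \left(-16 + \frac{1}{7} \cdot 5\right)^{2} = \left(-16 + \frac{5}{7}\right)^{2} = \left(- \frac{107}{7}\right)^{2} = \frac{11449}{49} \approx 233.65$)
$\frac{38001}{-10638} + \frac{53 \left(26 + 82\right)}{r} = \frac{38001}{-10638} + \frac{53 \left(26 + 82\right)}{\frac{11449}{49}} = 38001 \left(- \frac{1}{10638}\right) + 53 \cdot 108 \cdot \frac{49}{11449} = - \frac{12667}{3546} + 5724 \cdot \frac{49}{11449} = - \frac{12667}{3546} + \frac{280476}{11449} = \frac{849543413}{40598154}$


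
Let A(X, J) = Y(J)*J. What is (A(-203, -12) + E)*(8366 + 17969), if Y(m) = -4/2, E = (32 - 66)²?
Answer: 31075300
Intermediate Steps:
E = 1156 (E = (-34)² = 1156)
Y(m) = -2 (Y(m) = -4*½ = -2)
A(X, J) = -2*J
(A(-203, -12) + E)*(8366 + 17969) = (-2*(-12) + 1156)*(8366 + 17969) = (24 + 1156)*26335 = 1180*26335 = 31075300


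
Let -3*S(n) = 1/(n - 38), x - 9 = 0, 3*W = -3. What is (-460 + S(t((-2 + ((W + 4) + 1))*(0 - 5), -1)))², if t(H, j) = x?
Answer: 1601520361/7569 ≈ 2.1159e+5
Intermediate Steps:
W = -1 (W = (⅓)*(-3) = -1)
x = 9 (x = 9 + 0 = 9)
t(H, j) = 9
S(n) = -1/(3*(-38 + n)) (S(n) = -1/(3*(n - 38)) = -1/(3*(-38 + n)))
(-460 + S(t((-2 + ((W + 4) + 1))*(0 - 5), -1)))² = (-460 - 1/(-114 + 3*9))² = (-460 - 1/(-114 + 27))² = (-460 - 1/(-87))² = (-460 - 1*(-1/87))² = (-460 + 1/87)² = (-40019/87)² = 1601520361/7569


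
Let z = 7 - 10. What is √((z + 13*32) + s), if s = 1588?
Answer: √2001 ≈ 44.733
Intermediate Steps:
z = -3
√((z + 13*32) + s) = √((-3 + 13*32) + 1588) = √((-3 + 416) + 1588) = √(413 + 1588) = √2001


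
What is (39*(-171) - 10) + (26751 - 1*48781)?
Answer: -28709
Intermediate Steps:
(39*(-171) - 10) + (26751 - 1*48781) = (-6669 - 10) + (26751 - 48781) = -6679 - 22030 = -28709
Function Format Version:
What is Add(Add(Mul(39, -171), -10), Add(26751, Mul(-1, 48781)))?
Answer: -28709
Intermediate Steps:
Add(Add(Mul(39, -171), -10), Add(26751, Mul(-1, 48781))) = Add(Add(-6669, -10), Add(26751, -48781)) = Add(-6679, -22030) = -28709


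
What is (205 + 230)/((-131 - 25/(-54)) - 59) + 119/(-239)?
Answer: -1366415/489233 ≈ -2.7930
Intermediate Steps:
(205 + 230)/((-131 - 25/(-54)) - 59) + 119/(-239) = 435/((-131 - 25*(-1/54)) - 59) + 119*(-1/239) = 435/((-131 + 25/54) - 59) - 119/239 = 435/(-7049/54 - 59) - 119/239 = 435/(-10235/54) - 119/239 = 435*(-54/10235) - 119/239 = -4698/2047 - 119/239 = -1366415/489233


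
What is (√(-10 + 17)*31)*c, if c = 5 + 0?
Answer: 155*√7 ≈ 410.09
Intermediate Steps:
c = 5
(√(-10 + 17)*31)*c = (√(-10 + 17)*31)*5 = (√7*31)*5 = (31*√7)*5 = 155*√7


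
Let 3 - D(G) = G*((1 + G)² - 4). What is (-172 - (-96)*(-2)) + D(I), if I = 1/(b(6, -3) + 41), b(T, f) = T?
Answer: -37473571/103823 ≈ -360.94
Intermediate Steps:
I = 1/47 (I = 1/(6 + 41) = 1/47 ≈ 0.021277)
D(G) = 3 - G*(-4 + (1 + G)²) (D(G) = 3 - G*((1 + G)² - 4) = 3 - G*(-4 + (1 + G)²))
(-172 - (-96)*(-2)) + D(I) = (-172 - (-96)*(-2)) + (3 + 4*(1/47) - 1*1/47*(1 + 1/47)²) = (-172 - 1*192) + (3 + 4/47 - 1*1/47*(48/47)²) = (-172 - 192) + (3 + 4/47 - 1*1/47*2304/2209) = -364 + (3 + 4/47 - 2304/103823) = -364 + 318001/103823 = -37473571/103823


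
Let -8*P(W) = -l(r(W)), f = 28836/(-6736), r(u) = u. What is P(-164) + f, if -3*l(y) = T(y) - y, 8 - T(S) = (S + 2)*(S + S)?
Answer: 11127295/5052 ≈ 2202.6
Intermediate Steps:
T(S) = 8 - 2*S*(2 + S) (T(S) = 8 - (S + 2)*(S + S) = 8 - (2 + S)*2*S = 8 - 2*S*(2 + S))
f = -7209/1684 (f = 28836*(-1/6736) = -7209/1684 ≈ -4.2809)
l(y) = -8/3 + 2*y²/3 + 5*y/3 (l(y) = -((8 - 4*y - 2*y²) - y)/3 = -(8 - 5*y - 2*y²)/3 = -8/3 + 2*y²/3 + 5*y/3)
P(W) = -⅓ + W²/12 + 5*W/24 (P(W) = -(-1)*(-8/3 + 2*W²/3 + 5*W/3)/8 = -(8/3 - 5*W/3 - 2*W²/3)/8 = -⅓ + W²/12 + 5*W/24)
P(-164) + f = (-⅓ + (1/12)*(-164)² + (5/24)*(-164)) - 7209/1684 = (-⅓ + (1/12)*26896 - 205/6) - 7209/1684 = (-⅓ + 6724/3 - 205/6) - 7209/1684 = 13241/6 - 7209/1684 = 11127295/5052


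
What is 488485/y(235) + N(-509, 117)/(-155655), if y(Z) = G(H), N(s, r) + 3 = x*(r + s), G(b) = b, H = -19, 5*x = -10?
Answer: -76035147514/2957445 ≈ -25710.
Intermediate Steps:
x = -2 (x = (1/5)*(-10) = -2)
N(s, r) = -3 - 2*r - 2*s (N(s, r) = -3 - 2*(r + s) = -3 + (-2*r - 2*s) = -3 - 2*r - 2*s)
y(Z) = -19
488485/y(235) + N(-509, 117)/(-155655) = 488485/(-19) + (-3 - 2*117 - 2*(-509))/(-155655) = 488485*(-1/19) + (-3 - 234 + 1018)*(-1/155655) = -488485/19 + 781*(-1/155655) = -488485/19 - 781/155655 = -76035147514/2957445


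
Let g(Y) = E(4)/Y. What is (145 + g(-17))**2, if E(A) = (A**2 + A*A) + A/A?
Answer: 5914624/289 ≈ 20466.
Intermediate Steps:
E(A) = 1 + 2*A**2 (E(A) = (A**2 + A**2) + 1 = 2*A**2 + 1 = 1 + 2*A**2)
g(Y) = 33/Y (g(Y) = (1 + 2*4**2)/Y = (1 + 2*16)/Y = (1 + 32)/Y = 33/Y)
(145 + g(-17))**2 = (145 + 33/(-17))**2 = (145 + 33*(-1/17))**2 = (145 - 33/17)**2 = (2432/17)**2 = 5914624/289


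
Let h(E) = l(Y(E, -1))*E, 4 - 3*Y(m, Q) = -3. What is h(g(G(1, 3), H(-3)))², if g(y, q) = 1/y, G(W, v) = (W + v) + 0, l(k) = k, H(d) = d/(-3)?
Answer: 49/144 ≈ 0.34028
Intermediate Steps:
Y(m, Q) = 7/3 (Y(m, Q) = 4/3 - ⅓*(-3) = 4/3 + 1 = 7/3)
H(d) = -d/3 (H(d) = d*(-⅓) = -d/3)
G(W, v) = W + v
h(E) = 7*E/3
h(g(G(1, 3), H(-3)))² = (7/(3*(1 + 3)))² = ((7/3)/4)² = ((7/3)*(¼))² = (7/12)² = 49/144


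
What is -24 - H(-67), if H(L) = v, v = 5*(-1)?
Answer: -19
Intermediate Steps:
v = -5
H(L) = -5
-24 - H(-67) = -24 - 1*(-5) = -24 + 5 = -19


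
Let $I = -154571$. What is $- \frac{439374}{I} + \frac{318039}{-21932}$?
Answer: $- \frac{39523255701}{3390051172} \approx -11.659$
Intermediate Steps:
$- \frac{439374}{I} + \frac{318039}{-21932} = - \frac{439374}{-154571} + \frac{318039}{-21932} = \left(-439374\right) \left(- \frac{1}{154571}\right) + 318039 \left(- \frac{1}{21932}\right) = \frac{439374}{154571} - \frac{318039}{21932} = - \frac{39523255701}{3390051172}$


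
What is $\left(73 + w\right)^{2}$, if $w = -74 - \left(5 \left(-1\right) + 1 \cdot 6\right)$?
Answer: $4$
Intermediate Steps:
$w = -75$ ($w = -74 - \left(-5 + 6\right) = -74 - 1 = -75$)
$\left(73 + w\right)^{2} = \left(73 - 75\right)^{2} = \left(-2\right)^{2} = 4$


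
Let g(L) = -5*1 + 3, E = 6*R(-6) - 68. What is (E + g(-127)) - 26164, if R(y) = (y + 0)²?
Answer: -26018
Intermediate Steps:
R(y) = y²
E = 148 (E = 6*(-6)² - 68 = 6*36 - 68 = 216 - 68 = 148)
g(L) = -2 (g(L) = -5 + 3 = -2)
(E + g(-127)) - 26164 = (148 - 2) - 26164 = 146 - 26164 = -26018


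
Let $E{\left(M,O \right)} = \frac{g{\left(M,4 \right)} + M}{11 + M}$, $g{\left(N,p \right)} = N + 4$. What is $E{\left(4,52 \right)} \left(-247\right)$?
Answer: $- \frac{988}{5} \approx -197.6$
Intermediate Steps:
$g{\left(N,p \right)} = 4 + N$
$E{\left(M,O \right)} = \frac{4 + 2 M}{11 + M}$ ($E{\left(M,O \right)} = \frac{\left(4 + M\right) + M}{11 + M} = \frac{4 + 2 M}{11 + M}$)
$E{\left(4,52 \right)} \left(-247\right) = \frac{2 \left(2 + 4\right)}{11 + 4} \left(-247\right) = 2 \cdot \frac{1}{15} \cdot 6 \left(-247\right) = \frac{4}{5} \left(-247\right) = - \frac{988}{5}$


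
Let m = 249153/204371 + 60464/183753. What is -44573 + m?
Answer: -1673826690712646/37553784363 ≈ -44571.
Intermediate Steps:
m = 58139699353/37553784363 (m = 249153*(1/204371) + 60464*(1/183753) = 249153/204371 + 60464/183753 = 58139699353/37553784363 ≈ 1.5482)
-44573 + m = -44573 + 58139699353/37553784363 = -1673826690712646/37553784363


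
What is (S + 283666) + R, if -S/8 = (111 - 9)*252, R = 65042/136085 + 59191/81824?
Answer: 51113144280659/655001120 ≈ 78035.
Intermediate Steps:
R = 786882579/655001120 (R = 65042*(1/136085) + 59191*(1/81824) = 3826/8005 + 59191/81824 = 786882579/655001120 ≈ 1.2013)
S = -205632 (S = -8*(111 - 9)*252 = -816*252 = -8*25704 = -205632)
(S + 283666) + R = (-205632 + 283666) + 786882579/655001120 = 78034 + 786882579/655001120 = 51113144280659/655001120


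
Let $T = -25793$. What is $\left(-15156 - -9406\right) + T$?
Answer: $-31543$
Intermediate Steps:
$\left(-15156 - -9406\right) + T = \left(-15156 - -9406\right) - 25793 = \left(-15156 + 9406\right) - 25793 = -5750 - 25793 = -31543$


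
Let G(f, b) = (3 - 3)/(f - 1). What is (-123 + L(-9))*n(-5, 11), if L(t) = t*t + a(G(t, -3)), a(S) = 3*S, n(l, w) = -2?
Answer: 84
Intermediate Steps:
G(f, b) = 0 (G(f, b) = 0/(-1 + f) = 0)
L(t) = t² (L(t) = t*t + 3*0 = t² + 0 = t²)
(-123 + L(-9))*n(-5, 11) = (-123 + (-9)²)*(-2) = (-123 + 81)*(-2) = -42*(-2) = 84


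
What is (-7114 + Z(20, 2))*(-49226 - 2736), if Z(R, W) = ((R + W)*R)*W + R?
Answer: 322891868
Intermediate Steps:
Z(R, W) = R + R*W*(R + W) (Z(R, W) = (R*(R + W))*W + R = R*W*(R + W) + R = R + R*W*(R + W))
(-7114 + Z(20, 2))*(-49226 - 2736) = (-7114 + 20*(1 + 2**2 + 20*2))*(-49226 - 2736) = (-7114 + 20*(1 + 4 + 40))*(-51962) = (-7114 + 20*45)*(-51962) = (-7114 + 900)*(-51962) = -6214*(-51962) = 322891868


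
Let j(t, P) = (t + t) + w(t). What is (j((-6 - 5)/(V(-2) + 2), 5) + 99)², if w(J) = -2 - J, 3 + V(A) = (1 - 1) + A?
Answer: 91204/9 ≈ 10134.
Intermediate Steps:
V(A) = -3 + A (V(A) = -3 + ((1 - 1) + A) = -3 + (0 + A) = -3 + A)
j(t, P) = -2 + t (j(t, P) = (t + t) + (-2 - t) = 2*t + (-2 - t) = -2 + t)
(j((-6 - 5)/(V(-2) + 2), 5) + 99)² = ((-2 + (-6 - 5)/((-3 - 2) + 2)) + 99)² = ((-2 - 11/(-5 + 2)) + 99)² = ((-2 - 11/(-3)) + 99)² = ((-2 - 11*(-⅓)) + 99)² = ((-2 + 11/3) + 99)² = (5/3 + 99)² = (302/3)² = 91204/9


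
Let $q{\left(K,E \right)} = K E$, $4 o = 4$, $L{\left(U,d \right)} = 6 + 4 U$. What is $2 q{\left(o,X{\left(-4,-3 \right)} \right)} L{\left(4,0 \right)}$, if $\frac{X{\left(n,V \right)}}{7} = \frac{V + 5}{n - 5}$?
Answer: $- \frac{616}{9} \approx -68.444$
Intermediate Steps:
$X{\left(n,V \right)} = \frac{7 \left(5 + V\right)}{-5 + n}$ ($X{\left(n,V \right)} = 7 \frac{V + 5}{n - 5} = 7 \frac{5 + V}{-5 + n} = \frac{7 \left(5 + V\right)}{-5 + n}$)
$o = 1$ ($o = \frac{1}{4} \cdot 4 = 1$)
$q{\left(K,E \right)} = E K$
$2 q{\left(o,X{\left(-4,-3 \right)} \right)} L{\left(4,0 \right)} = 2 \frac{7 \left(5 - 3\right)}{-5 - 4} \cdot 1 \left(6 + 4 \cdot 4\right) = 2 \cdot 7 \frac{1}{-9} \cdot 2 \cdot 1 \left(6 + 16\right) = 2 \cdot 7 \left(- \frac{1}{9}\right) 2 \cdot 1 \cdot 22 = 2 \left(\left(- \frac{14}{9}\right) 1\right) 22 = 2 \left(- \frac{14}{9}\right) 22 = \left(- \frac{28}{9}\right) 22 = - \frac{616}{9}$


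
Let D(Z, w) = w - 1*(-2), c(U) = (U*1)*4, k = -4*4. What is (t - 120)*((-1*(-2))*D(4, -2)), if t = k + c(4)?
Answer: 0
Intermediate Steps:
k = -16
c(U) = 4*U (c(U) = U*4 = 4*U)
D(Z, w) = 2 + w (D(Z, w) = w + 2 = 2 + w)
t = 0 (t = -16 + 4*4 = -16 + 16 = 0)
(t - 120)*((-1*(-2))*D(4, -2)) = (0 - 120)*((-1*(-2))*(2 - 2)) = -240*0 = -120*0 = 0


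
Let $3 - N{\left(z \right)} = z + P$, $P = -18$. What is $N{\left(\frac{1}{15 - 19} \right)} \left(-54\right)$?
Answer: $- \frac{2295}{2} \approx -1147.5$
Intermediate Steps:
$N{\left(z \right)} = 21 - z$ ($N{\left(z \right)} = 3 - \left(z - 18\right) = 3 - \left(-18 + z\right) = 21 - z$)
$N{\left(\frac{1}{15 - 19} \right)} \left(-54\right) = \left(21 - \frac{1}{15 - 19}\right) \left(-54\right) = \left(21 - \frac{1}{-4}\right) \left(-54\right) = \left(21 - - \frac{1}{4}\right) \left(-54\right) = \left(21 + \frac{1}{4}\right) \left(-54\right) = \frac{85}{4} \left(-54\right) = - \frac{2295}{2}$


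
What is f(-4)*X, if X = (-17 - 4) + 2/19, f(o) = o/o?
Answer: -397/19 ≈ -20.895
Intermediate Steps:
f(o) = 1
X = -397/19 (X = -21 + 2*(1/19) = -21 + 2/19 = -397/19 ≈ -20.895)
f(-4)*X = 1*(-397/19) = -397/19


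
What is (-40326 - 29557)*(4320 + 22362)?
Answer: -1864618206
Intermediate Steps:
(-40326 - 29557)*(4320 + 22362) = -69883*26682 = -1864618206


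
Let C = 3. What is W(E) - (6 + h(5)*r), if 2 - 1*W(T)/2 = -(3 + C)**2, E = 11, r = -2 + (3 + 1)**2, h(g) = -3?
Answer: 112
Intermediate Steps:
r = 14 (r = -2 + 4**2 = -2 + 16 = 14)
W(T) = 76 (W(T) = 4 - (-2)*(3 + 3)**2 = 4 - (-2)*6**2 = 4 - (-2)*36 = 4 - 2*(-36) = 4 + 72 = 76)
W(E) - (6 + h(5)*r) = 76 - (6 - 3*14) = 76 - (6 - 42) = 76 - 1*(-36) = 76 + 36 = 112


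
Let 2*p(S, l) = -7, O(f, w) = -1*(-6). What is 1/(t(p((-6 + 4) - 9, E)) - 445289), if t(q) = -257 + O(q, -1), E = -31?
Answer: -1/445540 ≈ -2.2445e-6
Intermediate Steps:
O(f, w) = 6
p(S, l) = -7/2 (p(S, l) = (½)*(-7) = -7/2)
t(q) = -251 (t(q) = -257 + 6 = -251)
1/(t(p((-6 + 4) - 9, E)) - 445289) = 1/(-251 - 445289) = 1/(-445540) = -1/445540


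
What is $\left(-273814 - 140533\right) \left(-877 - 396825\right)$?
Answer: $164786630594$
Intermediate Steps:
$\left(-273814 - 140533\right) \left(-877 - 396825\right) = - 414347 \left(-877 - 396825\right) = \left(-414347\right) \left(-397702\right) = 164786630594$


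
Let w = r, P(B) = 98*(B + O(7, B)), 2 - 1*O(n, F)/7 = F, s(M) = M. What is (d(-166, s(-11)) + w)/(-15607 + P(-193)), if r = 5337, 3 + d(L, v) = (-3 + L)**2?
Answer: 33895/99249 ≈ 0.34151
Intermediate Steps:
d(L, v) = -3 + (-3 + L)**2
O(n, F) = 14 - 7*F
P(B) = 1372 - 588*B (P(B) = 98*(B + (14 - 7*B)) = 98*(14 - 6*B) = 1372 - 588*B)
w = 5337
(d(-166, s(-11)) + w)/(-15607 + P(-193)) = ((-3 + (-3 - 166)**2) + 5337)/(-15607 + (1372 - 588*(-193))) = ((-3 + (-169)**2) + 5337)/(-15607 + (1372 + 113484)) = ((-3 + 28561) + 5337)/(-15607 + 114856) = (28558 + 5337)/99249 = 33895*(1/99249) = 33895/99249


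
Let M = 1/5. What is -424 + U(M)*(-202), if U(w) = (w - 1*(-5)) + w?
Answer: -7574/5 ≈ -1514.8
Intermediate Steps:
M = 1/5 ≈ 0.20000
U(w) = 5 + 2*w (U(w) = (w + 5) + w = (5 + w) + w = 5 + 2*w)
-424 + U(M)*(-202) = -424 + (5 + 2*(1/5))*(-202) = -424 + (5 + 2/5)*(-202) = -424 + (27/5)*(-202) = -424 - 5454/5 = -7574/5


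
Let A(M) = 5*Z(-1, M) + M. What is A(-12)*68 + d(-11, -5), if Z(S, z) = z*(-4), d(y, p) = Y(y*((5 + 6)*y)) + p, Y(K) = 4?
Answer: 15503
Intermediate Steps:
d(y, p) = 4 + p
Z(S, z) = -4*z
A(M) = -19*M (A(M) = 5*(-4*M) + M = -20*M + M = -19*M)
A(-12)*68 + d(-11, -5) = -19*(-12)*68 + (4 - 5) = 228*68 - 1 = 15504 - 1 = 15503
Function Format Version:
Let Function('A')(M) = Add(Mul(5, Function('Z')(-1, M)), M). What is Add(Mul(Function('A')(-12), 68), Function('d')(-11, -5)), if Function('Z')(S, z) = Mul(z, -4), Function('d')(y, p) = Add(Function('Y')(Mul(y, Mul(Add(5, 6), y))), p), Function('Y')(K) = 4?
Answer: 15503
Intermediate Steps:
Function('d')(y, p) = Add(4, p)
Function('Z')(S, z) = Mul(-4, z)
Function('A')(M) = Mul(-19, M) (Function('A')(M) = Add(Mul(5, Mul(-4, M)), M) = Add(Mul(-20, M), M) = Mul(-19, M))
Add(Mul(Function('A')(-12), 68), Function('d')(-11, -5)) = Add(Mul(Mul(-19, -12), 68), Add(4, -5)) = Add(Mul(228, 68), -1) = Add(15504, -1) = 15503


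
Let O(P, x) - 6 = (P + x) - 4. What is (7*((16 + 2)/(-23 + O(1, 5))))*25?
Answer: -210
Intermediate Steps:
O(P, x) = 2 + P + x (O(P, x) = 6 + ((P + x) - 4) = 6 + (-4 + P + x) = 2 + P + x)
(7*((16 + 2)/(-23 + O(1, 5))))*25 = (7*((16 + 2)/(-23 + (2 + 1 + 5))))*25 = (7*(18/(-23 + 8)))*25 = (7*(18/(-15)))*25 = (7*(18*(-1/15)))*25 = (7*(-6/5))*25 = -42/5*25 = -210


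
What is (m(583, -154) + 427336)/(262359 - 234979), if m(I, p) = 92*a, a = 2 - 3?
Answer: 106811/6845 ≈ 15.604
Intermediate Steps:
a = -1
m(I, p) = -92 (m(I, p) = 92*(-1) = -92)
(m(583, -154) + 427336)/(262359 - 234979) = (-92 + 427336)/(262359 - 234979) = 427244/27380 = 427244*(1/27380) = 106811/6845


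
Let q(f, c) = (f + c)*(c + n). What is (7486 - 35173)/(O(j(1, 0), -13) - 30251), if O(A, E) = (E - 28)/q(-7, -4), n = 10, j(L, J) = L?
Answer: 1827342/1996525 ≈ 0.91526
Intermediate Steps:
q(f, c) = (10 + c)*(c + f) (q(f, c) = (f + c)*(c + 10) = (c + f)*(10 + c) = (10 + c)*(c + f))
O(A, E) = 14/33 - E/66 (O(A, E) = (E - 28)/((-4)**2 + 10*(-4) + 10*(-7) - 4*(-7)) = (-28 + E)/(16 - 40 - 70 + 28) = (-28 + E)/(-66) = (-28 + E)*(-1/66) = 14/33 - E/66)
(7486 - 35173)/(O(j(1, 0), -13) - 30251) = (7486 - 35173)/((14/33 - 1/66*(-13)) - 30251) = -27687/((14/33 + 13/66) - 30251) = -27687/(41/66 - 30251) = -27687/(-1996525/66) = -27687*(-66/1996525) = 1827342/1996525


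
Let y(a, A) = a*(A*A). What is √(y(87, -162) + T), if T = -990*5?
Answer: 3*√253142 ≈ 1509.4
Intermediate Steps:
y(a, A) = a*A²
T = -4950
√(y(87, -162) + T) = √(87*(-162)² - 4950) = √(87*26244 - 4950) = √(2283228 - 4950) = √2278278 = 3*√253142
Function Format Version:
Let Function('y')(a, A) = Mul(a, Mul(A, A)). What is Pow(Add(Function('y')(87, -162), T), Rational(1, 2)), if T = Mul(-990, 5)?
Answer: Mul(3, Pow(253142, Rational(1, 2))) ≈ 1509.4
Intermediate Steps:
Function('y')(a, A) = Mul(a, Pow(A, 2))
T = -4950
Pow(Add(Function('y')(87, -162), T), Rational(1, 2)) = Pow(Add(Mul(87, Pow(-162, 2)), -4950), Rational(1, 2)) = Pow(Add(Mul(87, 26244), -4950), Rational(1, 2)) = Pow(Add(2283228, -4950), Rational(1, 2)) = Pow(2278278, Rational(1, 2)) = Mul(3, Pow(253142, Rational(1, 2)))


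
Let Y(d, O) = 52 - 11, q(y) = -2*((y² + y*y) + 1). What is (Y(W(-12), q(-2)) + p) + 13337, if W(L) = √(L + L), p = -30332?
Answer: -16954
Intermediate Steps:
W(L) = √2*√L (W(L) = √(2*L) = √2*√L)
q(y) = -2 - 4*y² (q(y) = -2*((y² + y²) + 1) = -2*(2*y² + 1) = -2*(1 + 2*y²) = -2 - 4*y²)
Y(d, O) = 41
(Y(W(-12), q(-2)) + p) + 13337 = (41 - 30332) + 13337 = -30291 + 13337 = -16954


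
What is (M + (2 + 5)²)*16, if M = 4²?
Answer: 1040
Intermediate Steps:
M = 16
(M + (2 + 5)²)*16 = (16 + (2 + 5)²)*16 = (16 + 7²)*16 = (16 + 49)*16 = 65*16 = 1040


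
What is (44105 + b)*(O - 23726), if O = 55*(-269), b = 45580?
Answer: -3454755885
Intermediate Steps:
O = -14795
(44105 + b)*(O - 23726) = (44105 + 45580)*(-14795 - 23726) = 89685*(-38521) = -3454755885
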